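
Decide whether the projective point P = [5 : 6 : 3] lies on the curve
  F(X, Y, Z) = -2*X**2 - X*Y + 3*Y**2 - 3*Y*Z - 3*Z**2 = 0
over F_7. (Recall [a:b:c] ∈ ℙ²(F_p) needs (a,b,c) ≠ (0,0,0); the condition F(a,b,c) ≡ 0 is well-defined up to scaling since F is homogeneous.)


F(5,6,3) ≡ 3 (mod 7); P is NOT on the curve.

Evaluate F(5, 6, 3) term-by-term (mod 7).
  -2*X**2 ↦ -2·25·1·1 = -50
  -X*Y ↦ -1·5·6·1 = -30
  3*Y**2 ↦ 3·1·36·1 = 108
  -3*Y*Z ↦ -3·1·6·3 = -54
  -3*Z**2 ↦ -3·1·1·9 = -27
Sum: F(5, 6, 3) = (-50) + (-30) + (108) + (-54) + (-27) = -53.
Reducing mod 7: -53 ≡ 3 (mod 7).
Since F(a, b, c) ≡ 3 ≠ 0 (mod 7), P does NOT lie on the curve.


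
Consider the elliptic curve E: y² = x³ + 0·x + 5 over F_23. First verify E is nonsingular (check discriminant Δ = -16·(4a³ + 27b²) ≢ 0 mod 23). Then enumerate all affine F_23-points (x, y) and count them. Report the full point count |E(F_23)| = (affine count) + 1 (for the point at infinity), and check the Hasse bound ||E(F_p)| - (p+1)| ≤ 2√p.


Affine points = {(1, 11), (1, 12), (2, 6), (2, 17), (3, 3), (3, 20), (4, 0), (7, 7), (7, 16), (10, 4), (10, 19), (11, 5), (11, 18), (12, 10), (12, 13), (14, 9), (14, 14), (18, 8), (18, 15), (20, 1), (20, 22), (22, 2), (22, 21)}; affine count = 23; |E(F_23)| = 24.

Discriminant check: Δ ∝ 4a³ + 27b² = 4·0³ + 27·5² = 4·0 + 27·25 ≡ 8 (mod 23). Nonzero ⇒ E is nonsingular.
For each x ∈ F_23, compute rhs = x³ + 0·x + 5 mod 23, then count y ∈ F_23 with y² ≡ rhs.
  x = 0: rhs = 5, matching y values: none (0 points).
  x = 1: rhs = 6, matching y values: 11, 12 (2 points).
  x = 2: rhs = 13, matching y values: 6, 17 (2 points).
  x = 3: rhs = 9, matching y values: 3, 20 (2 points).
  x = 4: rhs = 0, matching y values: 0 (1 points).
  x = 5: rhs = 15, matching y values: none (0 points).
  x = 6: rhs = 14, matching y values: none (0 points).
  x = 7: rhs = 3, matching y values: 7, 16 (2 points).
  x = 8: rhs = 11, matching y values: none (0 points).
  x = 9: rhs = 21, matching y values: none (0 points).
  x = 10: rhs = 16, matching y values: 4, 19 (2 points).
  x = 11: rhs = 2, matching y values: 5, 18 (2 points).
  x = 12: rhs = 8, matching y values: 10, 13 (2 points).
  x = 13: rhs = 17, matching y values: none (0 points).
  x = 14: rhs = 12, matching y values: 9, 14 (2 points).
  x = 15: rhs = 22, matching y values: none (0 points).
  x = 16: rhs = 7, matching y values: none (0 points).
  x = 17: rhs = 19, matching y values: none (0 points).
  x = 18: rhs = 18, matching y values: 8, 15 (2 points).
  x = 19: rhs = 10, matching y values: none (0 points).
  x = 20: rhs = 1, matching y values: 1, 22 (2 points).
  x = 21: rhs = 20, matching y values: none (0 points).
  x = 22: rhs = 4, matching y values: 2, 21 (2 points).
Total affine count: 23.
Full point count |E(F_23)| = 23 + 1 = 24.
Hasse bound: |24 − (23+1)| = |0| = 0 ≤ 2√23 ≈ 9.5917 ✓.


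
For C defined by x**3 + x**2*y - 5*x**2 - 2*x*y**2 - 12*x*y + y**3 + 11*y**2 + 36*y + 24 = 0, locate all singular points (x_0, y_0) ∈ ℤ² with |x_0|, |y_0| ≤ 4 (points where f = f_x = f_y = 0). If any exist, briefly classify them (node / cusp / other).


Singular points: {(2, -2)}; classification: node.

Compute partial derivatives:
  f_x = 3*x**2 + 2*x*y - 10*x - 2*y**2 - 12*y.
  f_y = x**2 - 4*x*y - 12*x + 3*y**2 + 22*y + 36.
Scan x_0 ∈ {−4, ..., 4}. For each x_0, f_y(x_0, y) is a polynomial in y; find its integer roots y ∈ {−4, ..., 4}, then test f_x and f at those candidates.
  x = -4: f_y(-4, y) = 3*y**2 + 38*y + 100; no integer root y with |y| ≤ 4.
  x = -3: f_y(-3, y) = 3*y**2 + 34*y + 81; no integer root y with |y| ≤ 4.
  x = -2: f_y(-2, y) = 3*y**2 + 30*y + 64; no integer root y with |y| ≤ 4.
  x = -1: f_y(-1, y) = 3*y**2 + 26*y + 49; no integer root y with |y| ≤ 4.
  x = 0: f_y(0, y) = 3*y**2 + 22*y + 36; no integer root y with |y| ≤ 4.
  x = 1: f_y(1, y) = 3*y**2 + 18*y + 25; no integer root y with |y| ≤ 4.
  x = 2: f_y(2, y) = 3*y**2 + 14*y + 16; vanishes at y ∈ {-2}. (2, -2): f_x = 0, f = 0 — SINGULAR.
  x = 3: f_y(3, y) = 3*y**2 + 10*y + 9; no integer root y with |y| ≤ 4.
  x = 4: f_y(4, y) = 3*y**2 + 6*y + 4; no integer root y with |y| ≤ 4.
Only singular point on the grid: (2, -2).
Classify: substitute x = 2 + u, y = -2 + v and expand: f = u**3 + u**2*v - u**2 - 2*u*v**2 + v**3 + v**2.
No constant or linear terms (consistent with a singular point). Quadratic part: -u**2 + v**2. Cubic part: u**3 + u**2*v - 2*u*v**2 + v**3.
The quadratic part v**2 - u**2 = (v − u)(v + u) splits into two distinct linear factors, so there are two distinct tangent lines y − -2 = ±(x − 2) — this is a node (ordinary double point).
Classification: node.


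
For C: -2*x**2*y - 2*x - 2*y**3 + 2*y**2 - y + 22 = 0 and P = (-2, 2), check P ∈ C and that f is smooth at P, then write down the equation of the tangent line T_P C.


Tangent line at P: 14*x - 25*y + 78 = 0.

Step 1: f(-2, 2) = 0, so P lies on C.
Step 2: partial derivatives
  f_x(x, y) = -4*x*y - 2, f_y(x, y) = -2*x**2 - 6*y**2 + 4*y - 1.
  f_x(P) = 14, f_y(P) = -25 (gradient nonzero, so P is smooth).
Step 3: tangent line at P: 14·(x − -2) + -25·(y − 2) = 0.
Expanding: 14*x - 25*y + 78 = 0.


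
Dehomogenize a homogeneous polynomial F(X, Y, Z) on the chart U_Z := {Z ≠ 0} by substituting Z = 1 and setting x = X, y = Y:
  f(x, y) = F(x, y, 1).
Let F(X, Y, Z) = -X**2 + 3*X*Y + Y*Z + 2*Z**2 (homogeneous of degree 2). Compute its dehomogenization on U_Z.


f(x, y) = -x**2 + 3*x*y + y + 2

On U_Z we set Z = 1. Each monomial c·X^i·Y^j·Z^k in F becomes c·x^i·y^j·1^k = c·x^i·y^j.
Substituting Z = 1: F(X, Y, 1) = -x**2 + 3*x*y + y + 2.
Note: deg(f) ≤ deg(F) = 2; strict inequality happens when F is divisible by Z (lost terms).


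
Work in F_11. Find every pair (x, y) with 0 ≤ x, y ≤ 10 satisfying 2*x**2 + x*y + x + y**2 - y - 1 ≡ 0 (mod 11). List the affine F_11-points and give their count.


Affine F_11-points: {(0, 4), (0, 8), (1, 3), (1, 8), (2, 1), (2, 9), (3, 4), (3, 5), (4, 9), (4, 10), (5, 2), (5, 5), (6, 0), (6, 6), (7, 6), (7, 10), (8, 1), (8, 3), (9, 7), (10, 0), (10, 2)}; count = 21.

For each of the 121 pairs (x, y) ∈ F_11², evaluate f(x, y) mod 11. Record the zeros.
  x = 0: [0↦10, 1↦10, 2↦1, 3↦5, 4↦0, 5↦8, 6↦7, 7↦8, 8↦0, 9↦5, 10↦1]  zeros at y ∈ {4, 8}
  x = 1: [0↦2, 1↦3, 2↦6, 3↦0, 4↦7, 5↦5, 6↦5, 7↦7, 8↦0, 9↦6, 10↦3]  zeros at y ∈ {3, 8}
  x = 2: [0↦9, 1↦0, 2↦4, 3↦10, 4↦7, 5↦6, 6↦7, 7↦10, 8↦4, 9↦0, 10↦9]  zeros at y ∈ {1, 9}
  x = 3: [0↦9, 1↦1, 2↦6, 3↦2, 4↦0, 5↦0, 6↦2, 7↦6, 8↦1, 9↦9, 10↦8]  zeros at y ∈ {4, 5}
  x = 4: [0↦2, 1↦6, 2↦1, 3↦9, 4↦8, 5↦9, 6↦1, 7↦6, 8↦2, 9↦0, 10↦0]  zeros at y ∈ {9, 10}
  x = 5: [0↦10, 1↦4, 2↦0, 3↦9, 4↦9, 5↦0, 6↦4, 7↦10, 8↦7, 9↦6, 10↦7]  zeros at y ∈ {2, 5}
  x = 6: [0↦0, 1↦6, 2↦3, 3↦2, 4↦3, 5↦6, 6↦0, 7↦7, 8↦5, 9↦5, 10↦7]  zeros at y ∈ {0, 6}
  x = 7: [0↦5, 1↦1, 2↦10, 3↦10, 4↦1, 5↦5, 6↦0, 7↦8, 8↦7, 9↦8, 10↦0]  zeros at y ∈ {6, 10}
  x = 8: [0↦3, 1↦0, 2↦10, 3↦0, 4↦3, 5↦8, 6↦4, 7↦2, 8↦2, 9↦4, 10↦8]  zeros at y ∈ {1, 3}
  x = 9: [0↦5, 1↦3, 2↦3, 3↦5, 4↦9, 5↦4, 6↦1, 7↦0, 8↦1, 9↦4, 10↦9]  zeros at y ∈ {7}
  x = 10: [0↦0, 1↦10, 2↦0, 3↦3, 4↦8, 5↦4, 6↦2, 7↦2, 8↦4, 9↦8, 10↦3]  zeros at y ∈ {0, 2}
Collecting zeros: affine points = {(0, 4), (0, 8), (1, 3), (1, 8), (2, 1), (2, 9), (3, 4), (3, 5), (4, 9), (4, 10), (5, 2), (5, 5), (6, 0), (6, 6), (7, 6), (7, 10), (8, 1), (8, 3), (9, 7), (10, 0), (10, 2)}.
Total count |C(F_11)_aff| = 21.


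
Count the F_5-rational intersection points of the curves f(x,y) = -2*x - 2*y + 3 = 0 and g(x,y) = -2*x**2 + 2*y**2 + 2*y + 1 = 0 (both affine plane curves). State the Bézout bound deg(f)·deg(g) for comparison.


Common zeros: {(2, 2)}; count = 1; Bézout bound = 2.

deg(f) = 1, deg(g) = 2, so Bézout bound = 2.
Scan x ∈ F_5. For each x, list the y ∈ F_5 with f(x, y) ≡ 0 and those with g(x, y) ≡ 0 (mod 5); the common zeros in that column are the intersection.
  x = 0: f ≡ 0 at y ∈ {4}; g ≡ 0 at y ∈ {1, 3}; common: ∅.
  x = 1: f ≡ 0 at y ∈ {3}; g ≡ 0 at y ∈ ∅; common: ∅.
  x = 2: f ≡ 0 at y ∈ {2}; g ≡ 0 at y ∈ {2}; common: {2}.
  x = 3: f ≡ 0 at y ∈ {1}; g ≡ 0 at y ∈ {2}; common: ∅.
  x = 4: f ≡ 0 at y ∈ {0}; g ≡ 0 at y ∈ ∅; common: ∅.
Collecting: common zeros = {(2, 2)}, so the count is 1.
Comparison with the Bézout bound: 1 ≤ 2 = deg(f)·deg(g), as expected for curves with no common component (the affine F_5-count falls short of the bound because intersections may lie at infinity, over extension fields, or carry multiplicity).


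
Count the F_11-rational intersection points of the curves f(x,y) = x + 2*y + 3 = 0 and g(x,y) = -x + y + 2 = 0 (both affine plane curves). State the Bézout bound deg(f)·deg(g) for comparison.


Common zeros: {(4, 2)}; count = 1; Bézout bound = 1.

deg(f) = 1, deg(g) = 1, so Bézout bound = 1.
Scan x ∈ F_11. For each x, list the y ∈ F_11 with f(x, y) ≡ 0 and those with g(x, y) ≡ 0 (mod 11); the common zeros in that column are the intersection.
  x = 0: f ≡ 0 at y ∈ {4}; g ≡ 0 at y ∈ {9}; common: ∅.
  x = 1: f ≡ 0 at y ∈ {9}; g ≡ 0 at y ∈ {10}; common: ∅.
  x = 2: f ≡ 0 at y ∈ {3}; g ≡ 0 at y ∈ {0}; common: ∅.
  x = 3: f ≡ 0 at y ∈ {8}; g ≡ 0 at y ∈ {1}; common: ∅.
  x = 4: f ≡ 0 at y ∈ {2}; g ≡ 0 at y ∈ {2}; common: {2}.
  x = 5: f ≡ 0 at y ∈ {7}; g ≡ 0 at y ∈ {3}; common: ∅.
  x = 6: f ≡ 0 at y ∈ {1}; g ≡ 0 at y ∈ {4}; common: ∅.
  x = 7: f ≡ 0 at y ∈ {6}; g ≡ 0 at y ∈ {5}; common: ∅.
  x = 8: f ≡ 0 at y ∈ {0}; g ≡ 0 at y ∈ {6}; common: ∅.
  x = 9: f ≡ 0 at y ∈ {5}; g ≡ 0 at y ∈ {7}; common: ∅.
  x = 10: f ≡ 0 at y ∈ {10}; g ≡ 0 at y ∈ {8}; common: ∅.
Collecting: common zeros = {(4, 2)}, so the count is 1.
Comparison with the Bézout bound: 1 ≤ 1 = deg(f)·deg(g), as expected for curves with no common component (the bound is attained).


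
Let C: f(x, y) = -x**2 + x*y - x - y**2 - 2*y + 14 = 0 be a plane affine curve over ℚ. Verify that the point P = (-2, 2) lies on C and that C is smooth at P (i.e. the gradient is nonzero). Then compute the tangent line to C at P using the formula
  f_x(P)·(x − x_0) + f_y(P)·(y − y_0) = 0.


Tangent line at P: 5*x - 8*y + 26 = 0.

Step 1: f(-2, 2) = 0, so P lies on C.
Step 2: partial derivatives
  f_x(x, y) = -2*x + y - 1, f_y(x, y) = x - 2*y - 2.
  f_x(P) = 5, f_y(P) = -8 (gradient nonzero, so P is smooth).
Step 3: tangent line at P: 5·(x − -2) + -8·(y − 2) = 0.
Expanding: 5*x - 8*y + 26 = 0.


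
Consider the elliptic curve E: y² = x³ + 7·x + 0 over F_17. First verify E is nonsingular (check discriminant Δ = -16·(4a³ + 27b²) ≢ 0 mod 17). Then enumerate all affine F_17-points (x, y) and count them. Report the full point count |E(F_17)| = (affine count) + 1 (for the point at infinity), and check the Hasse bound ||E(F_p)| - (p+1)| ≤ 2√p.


Affine points = {(0, 0), (1, 5), (1, 12), (7, 1), (7, 16), (10, 4), (10, 13), (16, 3), (16, 14)}; affine count = 9; |E(F_17)| = 10.

Discriminant check: Δ ∝ 4a³ + 27b² = 4·7³ + 27·0² = 4·343 + 27·0 ≡ 12 (mod 17). Nonzero ⇒ E is nonsingular.
For each x ∈ F_17, compute rhs = x³ + 7·x + 0 mod 17, then count y ∈ F_17 with y² ≡ rhs.
  x = 0: rhs = 0, matching y values: 0 (1 points).
  x = 1: rhs = 8, matching y values: 5, 12 (2 points).
  x = 2: rhs = 5, matching y values: none (0 points).
  x = 3: rhs = 14, matching y values: none (0 points).
  x = 4: rhs = 7, matching y values: none (0 points).
  x = 5: rhs = 7, matching y values: none (0 points).
  x = 6: rhs = 3, matching y values: none (0 points).
  x = 7: rhs = 1, matching y values: 1, 16 (2 points).
  x = 8: rhs = 7, matching y values: none (0 points).
  x = 9: rhs = 10, matching y values: none (0 points).
  x = 10: rhs = 16, matching y values: 4, 13 (2 points).
  x = 11: rhs = 14, matching y values: none (0 points).
  x = 12: rhs = 10, matching y values: none (0 points).
  x = 13: rhs = 10, matching y values: none (0 points).
  x = 14: rhs = 3, matching y values: none (0 points).
  x = 15: rhs = 12, matching y values: none (0 points).
  x = 16: rhs = 9, matching y values: 3, 14 (2 points).
Total affine count: 9.
Full point count |E(F_17)| = 9 + 1 = 10.
Hasse bound: |10 − (17+1)| = |-8| = 8 ≤ 2√17 ≈ 8.2462 ✓.


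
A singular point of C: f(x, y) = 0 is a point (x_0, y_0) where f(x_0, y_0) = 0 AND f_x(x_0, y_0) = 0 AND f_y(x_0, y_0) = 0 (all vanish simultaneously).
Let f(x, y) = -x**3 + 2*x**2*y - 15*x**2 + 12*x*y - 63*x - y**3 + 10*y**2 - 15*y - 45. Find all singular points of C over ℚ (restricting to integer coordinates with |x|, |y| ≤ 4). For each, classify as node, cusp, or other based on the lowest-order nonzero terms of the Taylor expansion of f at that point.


Singular points: {(-3, 3)}; classification: cusp.

Compute partial derivatives:
  f_x = -3*x**2 + 4*x*y - 30*x + 12*y - 63.
  f_y = 2*x**2 + 12*x - 3*y**2 + 20*y - 15.
Scan x_0 ∈ {−4, ..., 4}. For each x_0, f_y(x_0, y) is a polynomial in y; find its integer roots y ∈ {−4, ..., 4}, then test f_x and f at those candidates.
  x = -4: f_y(-4, y) = -3*y**2 + 20*y - 31; no integer root y with |y| ≤ 4.
  x = -3: f_y(-3, y) = -3*y**2 + 20*y - 33; vanishes at y ∈ {3}. (-3, 3): f_x = 0, f = 0 — SINGULAR.
  x = -2: f_y(-2, y) = -3*y**2 + 20*y - 31; no integer root y with |y| ≤ 4.
  x = -1: f_y(-1, y) = -3*y**2 + 20*y - 25; no integer root y with |y| ≤ 4.
  x = 0: f_y(0, y) = -3*y**2 + 20*y - 15; no integer root y with |y| ≤ 4.
  x = 1: f_y(1, y) = -3*y**2 + 20*y - 1; no integer root y with |y| ≤ 4.
  x = 2: f_y(2, y) = -3*y**2 + 20*y + 17; no integer root y with |y| ≤ 4.
  x = 3: f_y(3, y) = -3*y**2 + 20*y + 39; no integer root y with |y| ≤ 4.
  x = 4: f_y(4, y) = -3*y**2 + 20*y + 65; no integer root y with |y| ≤ 4.
Only singular point on the grid: (-3, 3).
Classify: substitute x = -3 + u, y = 3 + v and expand: f = -u**3 + 2*u**2*v - v**3 + v**2.
No constant or linear terms (consistent with a singular point). Quadratic part: v**2. Cubic part: -u**3 + 2*u**2*v - v**3.
The quadratic part v**2 is a perfect square, so there is a single (double) tangent line v = 0, i.e. y = 3. Restricting the cubic part to that line (v = 0) leaves -u**3 ≠ 0, so f is not divisible by v and the branch is v² ≈ u**3 to lowest order — this is a cusp.
Classification: cusp.


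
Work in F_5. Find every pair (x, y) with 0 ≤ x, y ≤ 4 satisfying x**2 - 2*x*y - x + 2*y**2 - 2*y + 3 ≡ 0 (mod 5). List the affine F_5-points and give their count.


Affine F_5-points: {(0, 3), (2, 0), (2, 3), (4, 0)}; count = 4.

For each of the 25 pairs (x, y) ∈ F_5², evaluate f(x, y) mod 5. Record the zeros.
  x = 0: [0↦3, 1↦3, 2↦2, 3↦0, 4↦2]  zeros at y ∈ {3}
  x = 1: [0↦3, 1↦1, 2↦3, 3↦4, 4↦4]  zeros at y ∈ ∅
  x = 2: [0↦0, 1↦1, 2↦1, 3↦0, 4↦3]  zeros at y ∈ {0, 3}
  x = 3: [0↦4, 1↦3, 2↦1, 3↦3, 4↦4]  zeros at y ∈ ∅
  x = 4: [0↦0, 1↦2, 2↦3, 3↦3, 4↦2]  zeros at y ∈ {0}
Collecting zeros: affine points = {(0, 3), (2, 0), (2, 3), (4, 0)}.
Total count |C(F_5)_aff| = 4.


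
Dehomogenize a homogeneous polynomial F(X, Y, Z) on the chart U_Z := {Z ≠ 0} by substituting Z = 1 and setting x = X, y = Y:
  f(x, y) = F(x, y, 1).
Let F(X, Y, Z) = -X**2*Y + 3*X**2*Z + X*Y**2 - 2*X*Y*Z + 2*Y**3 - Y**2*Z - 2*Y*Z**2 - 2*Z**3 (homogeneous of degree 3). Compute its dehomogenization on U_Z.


f(x, y) = -x**2*y + 3*x**2 + x*y**2 - 2*x*y + 2*y**3 - y**2 - 2*y - 2

On U_Z we set Z = 1. Each monomial c·X^i·Y^j·Z^k in F becomes c·x^i·y^j·1^k = c·x^i·y^j.
Substituting Z = 1: F(X, Y, 1) = -x**2*y + 3*x**2 + x*y**2 - 2*x*y + 2*y**3 - y**2 - 2*y - 2.
Note: deg(f) ≤ deg(F) = 3; strict inequality happens when F is divisible by Z (lost terms).


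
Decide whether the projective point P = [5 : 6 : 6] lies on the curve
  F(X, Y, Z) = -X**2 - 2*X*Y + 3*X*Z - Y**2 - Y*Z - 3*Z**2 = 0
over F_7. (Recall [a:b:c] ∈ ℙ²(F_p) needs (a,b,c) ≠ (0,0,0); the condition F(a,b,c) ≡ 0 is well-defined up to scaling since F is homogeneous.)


F(5,6,6) ≡ 0 (mod 7); P is on the curve.

Evaluate F(5, 6, 6) term-by-term (mod 7).
  -X**2 ↦ -1·25·1·1 = -25
  -2*X*Y ↦ -2·5·6·1 = -60
  3*X*Z ↦ 3·5·1·6 = 90
  -Y**2 ↦ -1·1·36·1 = -36
  -Y*Z ↦ -1·1·6·6 = -36
  -3*Z**2 ↦ -3·1·1·36 = -108
Sum: F(5, 6, 6) = (-25) + (-60) + (90) + (-36) + (-36) + (-108) = -175.
Reducing mod 7: -175 ≡ 0 (mod 7).
Since F(a, b, c) ≡ 0 (mod 7), P lies on the curve.


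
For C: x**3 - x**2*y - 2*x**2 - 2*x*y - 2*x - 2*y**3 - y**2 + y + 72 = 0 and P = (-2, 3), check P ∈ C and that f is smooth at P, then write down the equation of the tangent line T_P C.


Tangent line at P: 24*x - 59*y + 225 = 0.

Step 1: f(-2, 3) = 0, so P lies on C.
Step 2: partial derivatives
  f_x(x, y) = 3*x**2 - 2*x*y - 4*x - 2*y - 2, f_y(x, y) = -x**2 - 2*x - 6*y**2 - 2*y + 1.
  f_x(P) = 24, f_y(P) = -59 (gradient nonzero, so P is smooth).
Step 3: tangent line at P: 24·(x − -2) + -59·(y − 3) = 0.
Expanding: 24*x - 59*y + 225 = 0.


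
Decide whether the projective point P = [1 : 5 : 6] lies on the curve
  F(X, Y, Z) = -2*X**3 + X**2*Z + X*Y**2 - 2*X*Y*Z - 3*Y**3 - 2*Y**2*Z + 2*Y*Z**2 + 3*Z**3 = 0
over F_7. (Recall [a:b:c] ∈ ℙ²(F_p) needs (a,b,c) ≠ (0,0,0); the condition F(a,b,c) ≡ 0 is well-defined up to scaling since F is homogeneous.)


F(1,5,6) ≡ 1 (mod 7); P is NOT on the curve.

Evaluate F(1, 5, 6) term-by-term (mod 7).
  -2*X**3 ↦ -2·1·1·1 = -2
  X**2*Z ↦ 1·1·1·6 = 6
  X*Y**2 ↦ 1·1·25·1 = 25
  -2*X*Y*Z ↦ -2·1·5·6 = -60
  -3*Y**3 ↦ -3·1·125·1 = -375
  -2*Y**2*Z ↦ -2·1·25·6 = -300
  2*Y*Z**2 ↦ 2·1·5·36 = 360
  3*Z**3 ↦ 3·1·1·216 = 648
Sum: F(1, 5, 6) = (-2) + (6) + (25) + (-60) + (-375) + (-300) + (360) + (648) = 302.
Reducing mod 7: 302 ≡ 1 (mod 7).
Since F(a, b, c) ≡ 1 ≠ 0 (mod 7), P does NOT lie on the curve.


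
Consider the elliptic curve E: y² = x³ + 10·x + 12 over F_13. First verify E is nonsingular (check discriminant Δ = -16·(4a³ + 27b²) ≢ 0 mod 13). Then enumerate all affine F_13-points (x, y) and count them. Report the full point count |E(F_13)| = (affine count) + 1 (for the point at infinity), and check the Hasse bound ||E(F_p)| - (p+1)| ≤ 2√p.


Affine points = {(0, 5), (0, 8), (1, 6), (1, 7), (2, 1), (2, 12), (3, 2), (3, 11), (4, 5), (4, 8), (7, 3), (7, 10), (9, 5), (9, 8), (11, 6), (11, 7), (12, 1), (12, 12)}; affine count = 18; |E(F_13)| = 19.

Discriminant check: Δ ∝ 4a³ + 27b² = 4·10³ + 27·12² = 4·1000 + 27·144 ≡ 10 (mod 13). Nonzero ⇒ E is nonsingular.
For each x ∈ F_13, compute rhs = x³ + 10·x + 12 mod 13, then count y ∈ F_13 with y² ≡ rhs.
  x = 0: rhs = 12, matching y values: 5, 8 (2 points).
  x = 1: rhs = 10, matching y values: 6, 7 (2 points).
  x = 2: rhs = 1, matching y values: 1, 12 (2 points).
  x = 3: rhs = 4, matching y values: 2, 11 (2 points).
  x = 4: rhs = 12, matching y values: 5, 8 (2 points).
  x = 5: rhs = 5, matching y values: none (0 points).
  x = 6: rhs = 2, matching y values: none (0 points).
  x = 7: rhs = 9, matching y values: 3, 10 (2 points).
  x = 8: rhs = 6, matching y values: none (0 points).
  x = 9: rhs = 12, matching y values: 5, 8 (2 points).
  x = 10: rhs = 7, matching y values: none (0 points).
  x = 11: rhs = 10, matching y values: 6, 7 (2 points).
  x = 12: rhs = 1, matching y values: 1, 12 (2 points).
Total affine count: 18.
Full point count |E(F_13)| = 18 + 1 = 19.
Hasse bound: |19 − (13+1)| = |5| = 5 ≤ 2√13 ≈ 7.2111 ✓.


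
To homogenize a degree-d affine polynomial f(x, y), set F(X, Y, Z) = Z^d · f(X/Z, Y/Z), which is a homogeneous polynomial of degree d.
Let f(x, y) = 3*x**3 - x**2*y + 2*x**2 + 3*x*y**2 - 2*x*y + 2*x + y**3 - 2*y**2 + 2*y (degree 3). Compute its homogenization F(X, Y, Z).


F(X, Y, Z) = 3*X**3 - X**2*Y + 2*X**2*Z + 3*X*Y**2 - 2*X*Y*Z + 2*X*Z**2 + Y**3 - 2*Y**2*Z + 2*Y*Z**2

deg(f) = 3.
Substitute x = X/Z, y = Y/Z into f, then multiply by Z^3.
  monomial 3·x^3·y^0 ↦ 3·X^3·Y^0·Z^0.
  monomial -1·x^2·y^1 ↦ -1·X^2·Y^1·Z^0.
  monomial 2·x^2·y^0 ↦ 2·X^2·Y^0·Z^1.
  monomial 3·x^1·y^2 ↦ 3·X^1·Y^2·Z^0.
  monomial -2·x^1·y^1 ↦ -2·X^1·Y^1·Z^1.
  monomial 2·x^1·y^0 ↦ 2·X^1·Y^0·Z^2.
  monomial 1·x^0·y^3 ↦ 1·X^0·Y^3·Z^0.
  monomial -2·x^0·y^2 ↦ -2·X^0·Y^2·Z^1.
  monomial 2·x^0·y^1 ↦ 2·X^0·Y^1·Z^2.
Collecting: F(X, Y, Z) = 3*X**3 - X**2*Y + 2*X**2*Z + 3*X*Y**2 - 2*X*Y*Z + 2*X*Z**2 + Y**3 - 2*Y**2*Z + 2*Y*Z**2.


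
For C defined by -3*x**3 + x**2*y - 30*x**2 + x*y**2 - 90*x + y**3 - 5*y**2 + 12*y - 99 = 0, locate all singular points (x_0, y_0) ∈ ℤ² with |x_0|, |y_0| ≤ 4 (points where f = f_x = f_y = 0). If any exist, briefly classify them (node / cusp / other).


Singular points: {(-3, 3)}; classification: cusp.

Compute partial derivatives:
  f_x = -9*x**2 + 2*x*y - 60*x + y**2 - 90.
  f_y = x**2 + 2*x*y + 3*y**2 - 10*y + 12.
Scan x_0 ∈ {−4, ..., 4}. For each x_0, f_y(x_0, y) is a polynomial in y; find its integer roots y ∈ {−4, ..., 4}, then test f_x and f at those candidates.
  x = -4: f_y(-4, y) = 3*y**2 - 18*y + 28; no integer root y with |y| ≤ 4.
  x = -3: f_y(-3, y) = 3*y**2 - 16*y + 21; vanishes at y ∈ {3}. (-3, 3): f_x = 0, f = 0 — SINGULAR.
  x = -2: f_y(-2, y) = 3*y**2 - 14*y + 16; vanishes at y ∈ {2}. (-2, 2): f_x = -10 ≠ 0.
  x = -1: f_y(-1, y) = 3*y**2 - 12*y + 13; no integer root y with |y| ≤ 4.
  x = 0: f_y(0, y) = 3*y**2 - 10*y + 12; no integer root y with |y| ≤ 4.
  x = 1: f_y(1, y) = 3*y**2 - 8*y + 13; no integer root y with |y| ≤ 4.
  x = 2: f_y(2, y) = 3*y**2 - 6*y + 16; no integer root y with |y| ≤ 4.
  x = 3: f_y(3, y) = 3*y**2 - 4*y + 21; no integer root y with |y| ≤ 4.
  x = 4: f_y(4, y) = 3*y**2 - 2*y + 28; no integer root y with |y| ≤ 4.
Only singular point on the grid: (-3, 3).
Classify: substitute x = -3 + u, y = 3 + v and expand: f = -3*u**3 + u**2*v + u*v**2 + v**3 + v**2.
No constant or linear terms (consistent with a singular point). Quadratic part: v**2. Cubic part: -3*u**3 + u**2*v + u*v**2 + v**3.
The quadratic part v**2 is a perfect square, so there is a single (double) tangent line v = 0, i.e. y = 3. Restricting the cubic part to that line (v = 0) leaves -3*u**3 ≠ 0, so f is not divisible by v and the branch is v² ≈ 3*u**3 to lowest order — this is a cusp.
Classification: cusp.


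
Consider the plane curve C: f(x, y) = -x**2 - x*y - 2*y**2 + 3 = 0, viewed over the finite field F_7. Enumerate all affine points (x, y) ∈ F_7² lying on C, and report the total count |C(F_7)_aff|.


Affine F_7-points: ∅; count = 0.

For each of the 49 pairs (x, y) ∈ F_7², evaluate f(x, y) mod 7. Record the zeros.
  x = 0: [0↦3, 1↦1, 2↦2, 3↦6, 4↦6, 5↦2, 6↦1]  zeros at y ∈ ∅
  x = 1: [0↦2, 1↦6, 2↦6, 3↦2, 4↦1, 5↦3, 6↦1]  zeros at y ∈ ∅
  x = 2: [0↦6, 1↦2, 2↦1, 3↦3, 4↦1, 5↦2, 6↦6]  zeros at y ∈ ∅
  x = 3: [0↦1, 1↦3, 2↦1, 3↦2, 4↦6, 5↦6, 6↦2]  zeros at y ∈ ∅
  x = 4: [0↦1, 1↦2, 2↦6, 3↦6, 4↦2, 5↦1, 6↦3]  zeros at y ∈ ∅
  x = 5: [0↦6, 1↦6, 2↦2, 3↦1, 4↦3, 5↦1, 6↦2]  zeros at y ∈ ∅
  x = 6: [0↦2, 1↦1, 2↦3, 3↦1, 4↦2, 5↦6, 6↦6]  zeros at y ∈ ∅
Collecting zeros: affine points = ∅.
Total count |C(F_7)_aff| = 0.


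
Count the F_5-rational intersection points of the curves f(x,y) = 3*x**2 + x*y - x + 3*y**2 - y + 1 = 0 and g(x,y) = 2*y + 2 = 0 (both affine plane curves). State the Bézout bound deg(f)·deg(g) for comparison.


Common zeros: {(0, 4), (4, 4)}; count = 2; Bézout bound = 2.

deg(f) = 2, deg(g) = 1, so Bézout bound = 2.
Scan x ∈ F_5. For each x, list the y ∈ F_5 with f(x, y) ≡ 0 and those with g(x, y) ≡ 0 (mod 5); the common zeros in that column are the intersection.
  x = 0: f ≡ 0 at y ∈ {3, 4}; g ≡ 0 at y ∈ {4}; common: {4}.
  x = 1: f ≡ 0 at y ∈ {2, 3}; g ≡ 0 at y ∈ {4}; common: ∅.
  x = 2: f ≡ 0 at y ∈ {1, 2}; g ≡ 0 at y ∈ {4}; common: ∅.
  x = 3: f ≡ 0 at y ∈ {0, 1}; g ≡ 0 at y ∈ {4}; common: ∅.
  x = 4: f ≡ 0 at y ∈ {0, 4}; g ≡ 0 at y ∈ {4}; common: {4}.
Collecting: common zeros = {(0, 4), (4, 4)}, so the count is 2.
Comparison with the Bézout bound: 2 ≤ 2 = deg(f)·deg(g), as expected for curves with no common component (the bound is attained).


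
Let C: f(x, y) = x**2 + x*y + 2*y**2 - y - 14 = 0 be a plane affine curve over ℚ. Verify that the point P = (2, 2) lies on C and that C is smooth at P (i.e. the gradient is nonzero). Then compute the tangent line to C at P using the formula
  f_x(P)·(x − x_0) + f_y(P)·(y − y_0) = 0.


Tangent line at P: 6*x + 9*y - 30 = 0.

Step 1: f(2, 2) = 0, so P lies on C.
Step 2: partial derivatives
  f_x(x, y) = 2*x + y, f_y(x, y) = x + 4*y - 1.
  f_x(P) = 6, f_y(P) = 9 (gradient nonzero, so P is smooth).
Step 3: tangent line at P: 6·(x − 2) + 9·(y − 2) = 0.
Expanding: 6*x + 9*y - 30 = 0.


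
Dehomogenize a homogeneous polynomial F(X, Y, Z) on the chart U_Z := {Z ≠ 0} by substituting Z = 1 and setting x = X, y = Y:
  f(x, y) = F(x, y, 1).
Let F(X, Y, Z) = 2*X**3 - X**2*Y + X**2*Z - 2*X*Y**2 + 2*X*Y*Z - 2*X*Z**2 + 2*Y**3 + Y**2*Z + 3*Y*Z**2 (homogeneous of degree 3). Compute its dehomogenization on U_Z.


f(x, y) = 2*x**3 - x**2*y + x**2 - 2*x*y**2 + 2*x*y - 2*x + 2*y**3 + y**2 + 3*y

On U_Z we set Z = 1. Each monomial c·X^i·Y^j·Z^k in F becomes c·x^i·y^j·1^k = c·x^i·y^j.
Substituting Z = 1: F(X, Y, 1) = 2*x**3 - x**2*y + x**2 - 2*x*y**2 + 2*x*y - 2*x + 2*y**3 + y**2 + 3*y.
Note: deg(f) ≤ deg(F) = 3; strict inequality happens when F is divisible by Z (lost terms).


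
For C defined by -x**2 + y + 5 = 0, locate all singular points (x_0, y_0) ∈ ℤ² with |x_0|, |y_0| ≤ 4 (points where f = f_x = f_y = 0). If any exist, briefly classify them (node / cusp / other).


No singular points in the scanned grid; C is smooth there.

Compute partial derivatives:
  f_x = -2*x.
  f_y = 1.
f_y = 1 is a nonzero constant, so f_y never vanishes: no point (x, y) can satisfy f = f_x = f_y = 0. In particular no (x, y) ∈ {−4, ..., 4}² is singular; the curve is smooth.


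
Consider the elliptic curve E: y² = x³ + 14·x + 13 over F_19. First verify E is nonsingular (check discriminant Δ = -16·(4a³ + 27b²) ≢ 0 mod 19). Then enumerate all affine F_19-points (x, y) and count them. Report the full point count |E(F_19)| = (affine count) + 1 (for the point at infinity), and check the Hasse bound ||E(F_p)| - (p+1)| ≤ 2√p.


Affine points = {(1, 3), (1, 16), (2, 7), (2, 12), (3, 5), (3, 14), (4, 0), (6, 3), (6, 16), (7, 6), (7, 13), (11, 4), (11, 15), (12, 3), (12, 16), (13, 6), (13, 13), (15, 8), (15, 11), (16, 1), (16, 18), (18, 6), (18, 13)}; affine count = 23; |E(F_19)| = 24.

Discriminant check: Δ ∝ 4a³ + 27b² = 4·14³ + 27·13² = 4·2744 + 27·169 ≡ 16 (mod 19). Nonzero ⇒ E is nonsingular.
For each x ∈ F_19, compute rhs = x³ + 14·x + 13 mod 19, then count y ∈ F_19 with y² ≡ rhs.
  x = 0: rhs = 13, matching y values: none (0 points).
  x = 1: rhs = 9, matching y values: 3, 16 (2 points).
  x = 2: rhs = 11, matching y values: 7, 12 (2 points).
  x = 3: rhs = 6, matching y values: 5, 14 (2 points).
  x = 4: rhs = 0, matching y values: 0 (1 points).
  x = 5: rhs = 18, matching y values: none (0 points).
  x = 6: rhs = 9, matching y values: 3, 16 (2 points).
  x = 7: rhs = 17, matching y values: 6, 13 (2 points).
  x = 8: rhs = 10, matching y values: none (0 points).
  x = 9: rhs = 13, matching y values: none (0 points).
  x = 10: rhs = 13, matching y values: none (0 points).
  x = 11: rhs = 16, matching y values: 4, 15 (2 points).
  x = 12: rhs = 9, matching y values: 3, 16 (2 points).
  x = 13: rhs = 17, matching y values: 6, 13 (2 points).
  x = 14: rhs = 8, matching y values: none (0 points).
  x = 15: rhs = 7, matching y values: 8, 11 (2 points).
  x = 16: rhs = 1, matching y values: 1, 18 (2 points).
  x = 17: rhs = 15, matching y values: none (0 points).
  x = 18: rhs = 17, matching y values: 6, 13 (2 points).
Total affine count: 23.
Full point count |E(F_19)| = 23 + 1 = 24.
Hasse bound: |24 − (19+1)| = |4| = 4 ≤ 2√19 ≈ 8.7178 ✓.


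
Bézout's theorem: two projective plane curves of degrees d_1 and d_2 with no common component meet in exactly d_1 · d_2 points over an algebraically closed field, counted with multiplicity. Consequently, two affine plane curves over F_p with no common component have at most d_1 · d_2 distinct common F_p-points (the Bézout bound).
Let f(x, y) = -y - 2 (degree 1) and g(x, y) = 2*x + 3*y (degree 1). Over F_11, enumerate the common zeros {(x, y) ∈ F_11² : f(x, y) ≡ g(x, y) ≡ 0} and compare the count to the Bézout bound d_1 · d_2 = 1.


Common zeros: {(3, 9)}; count = 1; Bézout bound = 1.

deg(f) = 1, deg(g) = 1, so Bézout bound = 1.
Scan x ∈ F_11. For each x, list the y ∈ F_11 with f(x, y) ≡ 0 and those with g(x, y) ≡ 0 (mod 11); the common zeros in that column are the intersection.
  x = 0: f ≡ 0 at y ∈ {9}; g ≡ 0 at y ∈ {0}; common: ∅.
  x = 1: f ≡ 0 at y ∈ {9}; g ≡ 0 at y ∈ {3}; common: ∅.
  x = 2: f ≡ 0 at y ∈ {9}; g ≡ 0 at y ∈ {6}; common: ∅.
  x = 3: f ≡ 0 at y ∈ {9}; g ≡ 0 at y ∈ {9}; common: {9}.
  x = 4: f ≡ 0 at y ∈ {9}; g ≡ 0 at y ∈ {1}; common: ∅.
  x = 5: f ≡ 0 at y ∈ {9}; g ≡ 0 at y ∈ {4}; common: ∅.
  x = 6: f ≡ 0 at y ∈ {9}; g ≡ 0 at y ∈ {7}; common: ∅.
  x = 7: f ≡ 0 at y ∈ {9}; g ≡ 0 at y ∈ {10}; common: ∅.
  x = 8: f ≡ 0 at y ∈ {9}; g ≡ 0 at y ∈ {2}; common: ∅.
  x = 9: f ≡ 0 at y ∈ {9}; g ≡ 0 at y ∈ {5}; common: ∅.
  x = 10: f ≡ 0 at y ∈ {9}; g ≡ 0 at y ∈ {8}; common: ∅.
Collecting: common zeros = {(3, 9)}, so the count is 1.
Comparison with the Bézout bound: 1 ≤ 1 = deg(f)·deg(g), as expected for curves with no common component (the bound is attained).


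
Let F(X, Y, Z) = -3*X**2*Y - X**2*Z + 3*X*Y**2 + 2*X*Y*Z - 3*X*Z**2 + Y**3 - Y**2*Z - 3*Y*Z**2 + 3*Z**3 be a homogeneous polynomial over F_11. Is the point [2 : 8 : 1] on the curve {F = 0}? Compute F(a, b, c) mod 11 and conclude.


F(2,8,1) ≡ 0 (mod 11); P is on the curve.

Evaluate F(2, 8, 1) term-by-term (mod 11).
  -3*X**2*Y ↦ -3·4·8·1 = -96
  -X**2*Z ↦ -1·4·1·1 = -4
  3*X*Y**2 ↦ 3·2·64·1 = 384
  2*X*Y*Z ↦ 2·2·8·1 = 32
  -3*X*Z**2 ↦ -3·2·1·1 = -6
  Y**3 ↦ 1·1·512·1 = 512
  -Y**2*Z ↦ -1·1·64·1 = -64
  -3*Y*Z**2 ↦ -3·1·8·1 = -24
  3*Z**3 ↦ 3·1·1·1 = 3
Sum: F(2, 8, 1) = (-96) + (-4) + (384) + (32) + (-6) + (512) + (-64) + (-24) + (3) = 737.
Reducing mod 11: 737 ≡ 0 (mod 11).
Since F(a, b, c) ≡ 0 (mod 11), P lies on the curve.


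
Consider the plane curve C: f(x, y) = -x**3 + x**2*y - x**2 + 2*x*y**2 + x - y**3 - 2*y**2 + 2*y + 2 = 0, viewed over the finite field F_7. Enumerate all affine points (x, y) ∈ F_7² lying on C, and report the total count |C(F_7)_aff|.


Affine F_7-points: {(4, 3), (5, 6)}; count = 2.

For each of the 49 pairs (x, y) ∈ F_7², evaluate f(x, y) mod 7. Record the zeros.
  x = 0: [0↦2, 1↦1, 2↦4, 3↦5, 4↦5, 5↦5, 6↦6]  zeros at y ∈ ∅
  x = 1: [0↦1, 1↦3, 2↦6, 3↦4, 4↦5, 5↦3, 6↦6]  zeros at y ∈ ∅
  x = 2: [0↦6, 1↦6, 2↦4, 3↦1, 4↦5, 5↦3, 6↦3]  zeros at y ∈ ∅
  x = 3: [0↦4, 1↦4, 2↦6, 3↦4, 4↦6, 5↦6, 6↦5]  zeros at y ∈ ∅
  x = 4: [0↦3, 1↦5, 2↦6, 3↦0, 4↦2, 5↦6, 6↦6]  zeros at y ∈ {3}
  x = 5: [0↦4, 1↦3, 2↦5, 3↦4, 4↦1, 5↦4, 6↦0]  zeros at y ∈ {6}
  x = 6: [0↦1, 1↦6, 2↦4, 3↦3, 4↦4, 5↦1, 6↦2]  zeros at y ∈ ∅
Collecting zeros: affine points = {(4, 3), (5, 6)}.
Total count |C(F_7)_aff| = 2.


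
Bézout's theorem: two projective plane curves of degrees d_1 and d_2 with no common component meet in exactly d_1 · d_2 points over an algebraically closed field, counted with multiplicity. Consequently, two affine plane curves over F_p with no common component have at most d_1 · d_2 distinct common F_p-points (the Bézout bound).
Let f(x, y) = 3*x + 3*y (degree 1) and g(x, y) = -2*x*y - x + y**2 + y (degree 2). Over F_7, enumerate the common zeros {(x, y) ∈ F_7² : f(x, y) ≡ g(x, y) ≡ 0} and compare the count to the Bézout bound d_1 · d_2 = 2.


Common zeros: {(0, 0), (3, 4)}; count = 2; Bézout bound = 2.

deg(f) = 1, deg(g) = 2, so Bézout bound = 2.
Scan x ∈ F_7. For each x, list the y ∈ F_7 with f(x, y) ≡ 0 and those with g(x, y) ≡ 0 (mod 7); the common zeros in that column are the intersection.
  x = 0: f ≡ 0 at y ∈ {0}; g ≡ 0 at y ∈ {0, 6}; common: {0}.
  x = 1: f ≡ 0 at y ∈ {6}; g ≡ 0 at y ∈ ∅; common: ∅.
  x = 2: f ≡ 0 at y ∈ {5}; g ≡ 0 at y ∈ ∅; common: ∅.
  x = 3: f ≡ 0 at y ∈ {4}; g ≡ 0 at y ∈ {1, 4}; common: {4}.
  x = 4: f ≡ 0 at y ∈ {3}; g ≡ 0 at y ∈ {2, 5}; common: ∅.
  x = 5: f ≡ 0 at y ∈ {2}; g ≡ 0 at y ∈ ∅; common: ∅.
  x = 6: f ≡ 0 at y ∈ {1}; g ≡ 0 at y ∈ ∅; common: ∅.
Collecting: common zeros = {(0, 0), (3, 4)}, so the count is 2.
Comparison with the Bézout bound: 2 ≤ 2 = deg(f)·deg(g), as expected for curves with no common component (the bound is attained).


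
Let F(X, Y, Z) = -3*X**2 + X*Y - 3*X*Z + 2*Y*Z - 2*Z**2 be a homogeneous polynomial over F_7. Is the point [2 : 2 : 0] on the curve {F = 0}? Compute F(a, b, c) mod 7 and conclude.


F(2,2,0) ≡ 6 (mod 7); P is NOT on the curve.

Evaluate F(2, 2, 0) term-by-term (mod 7).
  -3*X**2 ↦ -3·4·1·1 = -12
  X*Y ↦ 1·2·2·1 = 4
  -3*X*Z ↦ -3·2·1·0 = 0
  2*Y*Z ↦ 2·1·2·0 = 0
  -2*Z**2 ↦ -2·1·1·0 = 0
Sum: F(2, 2, 0) = (-12) + (4) + (0) + (0) + (0) = -8.
Reducing mod 7: -8 ≡ 6 (mod 7).
Since F(a, b, c) ≡ 6 ≠ 0 (mod 7), P does NOT lie on the curve.


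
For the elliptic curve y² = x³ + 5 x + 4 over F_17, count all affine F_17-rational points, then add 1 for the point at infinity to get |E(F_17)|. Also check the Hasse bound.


Affine points = {(0, 2), (0, 15), (5, 1), (5, 16), (7, 5), (7, 12), (9, 8), (9, 9), (10, 0), (11, 8), (11, 9), (14, 8), (14, 9), (16, 7), (16, 10)}; affine count = 15; |E(F_17)| = 16.

Discriminant check: Δ ∝ 4a³ + 27b² = 4·5³ + 27·4² = 4·125 + 27·16 ≡ 14 (mod 17). Nonzero ⇒ E is nonsingular.
For each x ∈ F_17, compute rhs = x³ + 5·x + 4 mod 17, then count y ∈ F_17 with y² ≡ rhs.
  x = 0: rhs = 4, matching y values: 2, 15 (2 points).
  x = 1: rhs = 10, matching y values: none (0 points).
  x = 2: rhs = 5, matching y values: none (0 points).
  x = 3: rhs = 12, matching y values: none (0 points).
  x = 4: rhs = 3, matching y values: none (0 points).
  x = 5: rhs = 1, matching y values: 1, 16 (2 points).
  x = 6: rhs = 12, matching y values: none (0 points).
  x = 7: rhs = 8, matching y values: 5, 12 (2 points).
  x = 8: rhs = 12, matching y values: none (0 points).
  x = 9: rhs = 13, matching y values: 8, 9 (2 points).
  x = 10: rhs = 0, matching y values: 0 (1 points).
  x = 11: rhs = 13, matching y values: 8, 9 (2 points).
  x = 12: rhs = 7, matching y values: none (0 points).
  x = 13: rhs = 5, matching y values: none (0 points).
  x = 14: rhs = 13, matching y values: 8, 9 (2 points).
  x = 15: rhs = 3, matching y values: none (0 points).
  x = 16: rhs = 15, matching y values: 7, 10 (2 points).
Total affine count: 15.
Full point count |E(F_17)| = 15 + 1 = 16.
Hasse bound: |16 − (17+1)| = |-2| = 2 ≤ 2√17 ≈ 8.2462 ✓.


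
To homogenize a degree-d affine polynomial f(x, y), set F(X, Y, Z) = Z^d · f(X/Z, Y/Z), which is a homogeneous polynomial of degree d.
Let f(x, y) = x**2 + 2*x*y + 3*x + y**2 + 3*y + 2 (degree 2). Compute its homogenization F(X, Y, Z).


F(X, Y, Z) = X**2 + 2*X*Y + 3*X*Z + Y**2 + 3*Y*Z + 2*Z**2

deg(f) = 2.
Substitute x = X/Z, y = Y/Z into f, then multiply by Z^2.
  monomial 1·x^2·y^0 ↦ 1·X^2·Y^0·Z^0.
  monomial 2·x^1·y^1 ↦ 2·X^1·Y^1·Z^0.
  monomial 3·x^1·y^0 ↦ 3·X^1·Y^0·Z^1.
  monomial 1·x^0·y^2 ↦ 1·X^0·Y^2·Z^0.
  monomial 3·x^0·y^1 ↦ 3·X^0·Y^1·Z^1.
  monomial 2·x^0·y^0 ↦ 2·X^0·Y^0·Z^2.
Collecting: F(X, Y, Z) = X**2 + 2*X*Y + 3*X*Z + Y**2 + 3*Y*Z + 2*Z**2.


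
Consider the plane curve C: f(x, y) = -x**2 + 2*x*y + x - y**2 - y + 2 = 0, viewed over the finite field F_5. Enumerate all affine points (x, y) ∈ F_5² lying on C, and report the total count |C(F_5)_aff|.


Affine F_5-points: {(0, 1), (0, 3), (1, 2), (1, 4), (2, 0), (2, 3), (3, 1), (3, 4), (4, 0), (4, 2)}; count = 10.

For each of the 25 pairs (x, y) ∈ F_5², evaluate f(x, y) mod 5. Record the zeros.
  x = 0: [0↦2, 1↦0, 2↦1, 3↦0, 4↦2]  zeros at y ∈ {1, 3}
  x = 1: [0↦2, 1↦2, 2↦0, 3↦1, 4↦0]  zeros at y ∈ {2, 4}
  x = 2: [0↦0, 1↦2, 2↦2, 3↦0, 4↦1]  zeros at y ∈ {0, 3}
  x = 3: [0↦1, 1↦0, 2↦2, 3↦2, 4↦0]  zeros at y ∈ {1, 4}
  x = 4: [0↦0, 1↦1, 2↦0, 3↦2, 4↦2]  zeros at y ∈ {0, 2}
Collecting zeros: affine points = {(0, 1), (0, 3), (1, 2), (1, 4), (2, 0), (2, 3), (3, 1), (3, 4), (4, 0), (4, 2)}.
Total count |C(F_5)_aff| = 10.


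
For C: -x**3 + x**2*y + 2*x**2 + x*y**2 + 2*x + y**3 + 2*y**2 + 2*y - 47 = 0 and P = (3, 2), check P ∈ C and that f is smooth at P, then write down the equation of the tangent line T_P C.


Tangent line at P: 3*x + 43*y - 95 = 0.

Step 1: f(3, 2) = 0, so P lies on C.
Step 2: partial derivatives
  f_x(x, y) = -3*x**2 + 2*x*y + 4*x + y**2 + 2, f_y(x, y) = x**2 + 2*x*y + 3*y**2 + 4*y + 2.
  f_x(P) = 3, f_y(P) = 43 (gradient nonzero, so P is smooth).
Step 3: tangent line at P: 3·(x − 3) + 43·(y − 2) = 0.
Expanding: 3*x + 43*y - 95 = 0.


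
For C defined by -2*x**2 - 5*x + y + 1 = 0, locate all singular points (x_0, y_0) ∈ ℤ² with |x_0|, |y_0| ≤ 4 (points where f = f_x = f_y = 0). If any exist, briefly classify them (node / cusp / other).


No singular points in the scanned grid; C is smooth there.

Compute partial derivatives:
  f_x = -4*x - 5.
  f_y = 1.
f_y = 1 is a nonzero constant, so f_y never vanishes: no point (x, y) can satisfy f = f_x = f_y = 0. In particular no (x, y) ∈ {−4, ..., 4}² is singular; the curve is smooth.


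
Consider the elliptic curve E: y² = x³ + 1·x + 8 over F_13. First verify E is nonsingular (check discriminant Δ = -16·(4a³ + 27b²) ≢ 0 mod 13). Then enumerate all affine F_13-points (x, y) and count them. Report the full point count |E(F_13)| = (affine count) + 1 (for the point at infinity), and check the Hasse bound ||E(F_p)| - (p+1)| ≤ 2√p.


Affine points = {(1, 6), (1, 7), (3, 5), (3, 8), (6, 3), (6, 10), (10, 2), (10, 11)}; affine count = 8; |E(F_13)| = 9.

Discriminant check: Δ ∝ 4a³ + 27b² = 4·1³ + 27·8² = 4·1 + 27·64 ≡ 3 (mod 13). Nonzero ⇒ E is nonsingular.
For each x ∈ F_13, compute rhs = x³ + 1·x + 8 mod 13, then count y ∈ F_13 with y² ≡ rhs.
  x = 0: rhs = 8, matching y values: none (0 points).
  x = 1: rhs = 10, matching y values: 6, 7 (2 points).
  x = 2: rhs = 5, matching y values: none (0 points).
  x = 3: rhs = 12, matching y values: 5, 8 (2 points).
  x = 4: rhs = 11, matching y values: none (0 points).
  x = 5: rhs = 8, matching y values: none (0 points).
  x = 6: rhs = 9, matching y values: 3, 10 (2 points).
  x = 7: rhs = 7, matching y values: none (0 points).
  x = 8: rhs = 8, matching y values: none (0 points).
  x = 9: rhs = 5, matching y values: none (0 points).
  x = 10: rhs = 4, matching y values: 2, 11 (2 points).
  x = 11: rhs = 11, matching y values: none (0 points).
  x = 12: rhs = 6, matching y values: none (0 points).
Total affine count: 8.
Full point count |E(F_13)| = 8 + 1 = 9.
Hasse bound: |9 − (13+1)| = |-5| = 5 ≤ 2√13 ≈ 7.2111 ✓.


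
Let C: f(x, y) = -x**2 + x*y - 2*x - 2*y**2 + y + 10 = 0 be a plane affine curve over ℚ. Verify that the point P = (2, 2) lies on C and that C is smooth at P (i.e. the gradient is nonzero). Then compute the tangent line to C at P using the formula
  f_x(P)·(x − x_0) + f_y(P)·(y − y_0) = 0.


Tangent line at P: -4*x - 5*y + 18 = 0.

Step 1: f(2, 2) = 0, so P lies on C.
Step 2: partial derivatives
  f_x(x, y) = -2*x + y - 2, f_y(x, y) = x - 4*y + 1.
  f_x(P) = -4, f_y(P) = -5 (gradient nonzero, so P is smooth).
Step 3: tangent line at P: -4·(x − 2) + -5·(y − 2) = 0.
Expanding: -4*x - 5*y + 18 = 0.
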